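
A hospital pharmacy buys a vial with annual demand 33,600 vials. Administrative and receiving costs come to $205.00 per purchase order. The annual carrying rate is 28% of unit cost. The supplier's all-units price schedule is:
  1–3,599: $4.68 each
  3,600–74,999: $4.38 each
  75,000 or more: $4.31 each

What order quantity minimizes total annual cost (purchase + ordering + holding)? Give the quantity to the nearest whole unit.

Holding cost per unit per year at price C is H = 0.28·C.
For each price level, check whether its EOQ is feasible; otherwise the best quantity at that price is the breakpoint.
EOQ at $4.68 = 3242.3 (feasible in tier 1): TC = 33,600×$4.68 + (33,600/3242.3)×205 + (3242.3/2)×0.28×$4.68 = $161,496.77.
EOQ at $4.38 = 3351.5 < 3600, so use break Q=3600: TC = 33,600×$4.38 + (33,600/3600.0)×205 + (3600.0/2)×0.28×$4.38 = $151,288.85.
EOQ at $4.31 = 3378.7 < 75000, so use break Q=75000: TC = 33,600×$4.31 + (33,600/75000.0)×205 + (75000.0/2)×0.28×$4.31 = $190,162.84.
Lowest total cost is $151,288.85 at Q = 3600.0.

Q* ≈ 3,600 vials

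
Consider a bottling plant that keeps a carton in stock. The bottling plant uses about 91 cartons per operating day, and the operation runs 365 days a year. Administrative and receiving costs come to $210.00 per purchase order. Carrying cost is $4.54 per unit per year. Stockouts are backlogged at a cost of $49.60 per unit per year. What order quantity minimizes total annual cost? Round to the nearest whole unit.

Annual demand D = 91 × 365 = 33,215.
With planned backorders, Q* = √(2DS/H) · √((H+B)/B).
√(2DS/H) = √(2 × 33,215 × 210 / 4.54) = 1752.927.
√((H+B)/B) = √((4.54+49.6)/49.6) = 1.0448.
Q* ≈ 1831.395.

Q* ≈ 1,831 cartons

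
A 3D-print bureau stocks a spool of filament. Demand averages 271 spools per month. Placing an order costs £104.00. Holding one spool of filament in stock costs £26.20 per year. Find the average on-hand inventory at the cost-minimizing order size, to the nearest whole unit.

Average inventory ≈ 80 spools

Annual demand D = 271 × 12 = 3,252.
The optimal lot size = √(2DS/H) = √(2 × 3,252 × 104 / 26.2) ≈ 160.68.
Average inventory = Q*/2 ≈ 160.68 / 2 = 80.339.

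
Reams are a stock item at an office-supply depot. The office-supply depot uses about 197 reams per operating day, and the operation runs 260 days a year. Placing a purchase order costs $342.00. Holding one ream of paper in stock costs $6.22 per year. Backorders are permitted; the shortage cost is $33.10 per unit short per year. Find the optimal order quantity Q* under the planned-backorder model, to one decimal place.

Annual demand D = 197 × 260 = 51,220.
With planned backorders, Q* = √(2DS/H) · √((H+B)/B).
√(2DS/H) = √(2 × 51,220 × 342 / 6.22) = 2373.300.
√((H+B)/B) = √((6.22+33.1)/33.1) = 1.0899.
Q* ≈ 2586.696.

Q* ≈ 2,586.7 reams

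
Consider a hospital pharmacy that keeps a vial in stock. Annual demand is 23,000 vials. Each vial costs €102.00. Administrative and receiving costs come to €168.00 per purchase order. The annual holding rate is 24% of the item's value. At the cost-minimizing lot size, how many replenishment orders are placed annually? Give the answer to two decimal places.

Holding cost H = 0.24 × €102.00 = €24.4800 per unit per year.
The optimal lot size = √(2DS/H) = √(2 × 23,000 × 168 / 24.48) ≈ 561.86.
Orders per year = D / Q* = 23,000 / 561.86 ≈ 40.935.

N ≈ 40.94 orders per year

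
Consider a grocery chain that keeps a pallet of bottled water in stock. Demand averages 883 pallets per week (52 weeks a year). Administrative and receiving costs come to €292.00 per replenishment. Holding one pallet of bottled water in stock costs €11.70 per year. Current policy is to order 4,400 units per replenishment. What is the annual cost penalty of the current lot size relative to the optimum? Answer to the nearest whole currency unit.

Annual demand D = 883 × 52 = 45,916.
EOQ = √(2DS/H) = √(2 × 45,916 × 292 / 11.7) ≈ 1513.89.
Cost at Q* = (D/Q*)S + (Q*/2)H = √(2DSH) ≈ €17,712.56.
Cost at Q = 4,400: (45,916/4,400)×292 + (4,400/2)×11.7 = €3,047.15 + €25,740.00 = €28,787.15.
Excess = €28,787.15 − €17,712.56 = €11,074.59.

Extra cost ≈ €11,075 per year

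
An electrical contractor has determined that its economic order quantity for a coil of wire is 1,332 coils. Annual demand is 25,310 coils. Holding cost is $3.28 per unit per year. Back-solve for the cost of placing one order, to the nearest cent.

S ≈ $114.96

Squaring Q* = √(2DS/H) gives Q*² = 2DS/H.
From Q* = √(2DS/H): S = Q*²H / (2D) = 1,332² × 3.28 / (2 × 25,310) = 114.9635.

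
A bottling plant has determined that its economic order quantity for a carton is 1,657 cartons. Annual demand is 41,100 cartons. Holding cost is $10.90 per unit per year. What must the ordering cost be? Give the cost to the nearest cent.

S ≈ $364.08

Invert the EOQ relation Q*² = 2DS/H.
From Q* = √(2DS/H): S = Q*²H / (2D) = 1,657² × 10.9 / (2 × 41,100) = 364.0824.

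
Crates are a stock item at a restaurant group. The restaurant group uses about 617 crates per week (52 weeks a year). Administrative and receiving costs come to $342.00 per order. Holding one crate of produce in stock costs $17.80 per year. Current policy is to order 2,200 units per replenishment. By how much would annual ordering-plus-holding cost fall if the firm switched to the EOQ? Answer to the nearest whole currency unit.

Extra cost ≈ $4,803 per year

Annual demand D = 617 × 52 = 32,084.
EOQ = √(2DS/H) = √(2 × 32,084 × 342 / 17.8) ≈ 1110.36.
Cost at Q* = (D/Q*)S + (Q*/2)H = √(2DSH) ≈ $19,764.34.
Cost at Q = 2,200: (32,084/2,200)×342 + (2,200/2)×17.8 = $4,987.60 + $19,580.00 = $24,567.60.
Excess = $24,567.60 − $19,764.34 = $4,803.26.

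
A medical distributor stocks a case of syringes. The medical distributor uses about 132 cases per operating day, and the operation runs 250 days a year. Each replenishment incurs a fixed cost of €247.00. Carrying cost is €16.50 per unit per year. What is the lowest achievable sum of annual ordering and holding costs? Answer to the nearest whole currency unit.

Annual demand D = 132 × 250 = 33,000.
EOQ = √(2DS/H) = √(2 × 33,000 × 247 / 16.5) ≈ 993.98.
At Q*, ordering cost (D/Q*)S equals holding cost (Q*/2)H, each = √(DSH/2).
Minimum total = √(2DSH) = √(2 × 33,000 × 247 × 16.5) ≈ 16400.701.

TC* ≈ €16,401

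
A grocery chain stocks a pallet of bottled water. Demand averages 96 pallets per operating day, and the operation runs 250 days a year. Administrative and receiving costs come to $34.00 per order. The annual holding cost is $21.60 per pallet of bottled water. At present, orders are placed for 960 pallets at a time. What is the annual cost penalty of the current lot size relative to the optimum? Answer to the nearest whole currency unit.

Extra cost ≈ $5,281 per year

Annual demand D = 96 × 250 = 24,000.
EOQ = √(2DS/H) = √(2 × 24,000 × 34 / 21.6) ≈ 274.87.
Cost at Q* = (D/Q*)S + (Q*/2)H = √(2DSH) ≈ $5,937.27.
Cost at Q = 960: (24,000/960)×34 + (960/2)×21.6 = $850.00 + $10,368.00 = $11,218.00.
Excess = $11,218.00 − $5,937.27 = $5,280.73.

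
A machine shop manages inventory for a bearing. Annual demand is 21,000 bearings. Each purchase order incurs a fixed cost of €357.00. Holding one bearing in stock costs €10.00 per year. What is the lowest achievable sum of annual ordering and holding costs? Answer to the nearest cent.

Q* = √(2DS/H) = √(2 × 21,000 × 357 / 10) ≈ 1224.50.
At Q*, ordering cost (D/Q*)S equals holding cost (Q*/2)H, each = √(DSH/2).
Minimum total = √(2DSH) = √(2 × 21,000 × 357 × 10) ≈ 12244.999.

TC* ≈ €12,245.00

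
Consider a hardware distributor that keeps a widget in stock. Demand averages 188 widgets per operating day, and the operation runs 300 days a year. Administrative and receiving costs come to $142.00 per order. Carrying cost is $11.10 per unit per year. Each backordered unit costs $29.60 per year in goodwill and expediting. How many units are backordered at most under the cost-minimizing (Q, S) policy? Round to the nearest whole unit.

Annual demand D = 188 × 300 = 56,400.
With planned backorders, Q* = √(2DS/H) · √((H+B)/B).
√(2DS/H) = √(2 × 56,400 × 142 / 11.1) = 1201.261.
√((H+B)/B) = √((11.1+29.6)/29.6) = 1.1726.
Q* ≈ 1408.603.
S* = Q* · H/(H+B) = 1408.603 × 11.1/40.7 ≈ 384.164.

S* ≈ 384 widgets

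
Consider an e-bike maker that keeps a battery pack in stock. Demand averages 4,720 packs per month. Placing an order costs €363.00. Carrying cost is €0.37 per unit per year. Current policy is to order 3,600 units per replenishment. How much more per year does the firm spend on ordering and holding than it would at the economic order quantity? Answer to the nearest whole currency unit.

Extra cost ≈ €2,477 per year

Annual demand D = 4,720 × 12 = 56,640.
EOQ = √(2DS/H) = √(2 × 56,640 × 363 / 0.37) ≈ 10542.15.
Cost at Q* = (D/Q*)S + (Q*/2)H = √(2DSH) ≈ €3,900.59.
Cost at Q = 3,600: (56,640/3,600)×363 + (3,600/2)×0.37 = €5,711.20 + €666.00 = €6,377.20.
Excess = €6,377.20 − €3,900.59 = €2,476.61.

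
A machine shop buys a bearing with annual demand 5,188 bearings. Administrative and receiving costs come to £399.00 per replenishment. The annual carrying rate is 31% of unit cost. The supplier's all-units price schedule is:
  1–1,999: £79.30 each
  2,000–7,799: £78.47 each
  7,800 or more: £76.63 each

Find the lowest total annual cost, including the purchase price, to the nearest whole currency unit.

Holding cost per unit per year at price C is H = 0.31·C.
Evaluate total cost at each tier's feasible EOQ or, if the EOQ is below the tier, at the tier's minimum quantity.
EOQ at £79.30 = 410.4 (feasible in tier 1): TC = 5,188×£79.30 + (5,188/410.4)×399 + (410.4/2)×0.31×£79.30 = £421,496.72.
EOQ at £78.47 = 412.5 < 2000, so use break Q=2000: TC = 5,188×£78.47 + (5,188/2000.0)×399 + (2000.0/2)×0.31×£78.47 = £432,463.07.
EOQ at £76.63 = 417.5 < 7800, so use break Q=7800: TC = 5,188×£76.63 + (5,188/7800.0)×399 + (7800.0/2)×0.31×£76.63 = £490,467.50.
Lowest total cost among the candidates is at Q = 410.4.

TC* ≈ £421,497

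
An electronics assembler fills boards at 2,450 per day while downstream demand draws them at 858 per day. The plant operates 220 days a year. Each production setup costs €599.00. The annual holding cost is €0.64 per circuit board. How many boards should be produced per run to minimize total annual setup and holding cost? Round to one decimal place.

Annual demand D = 858 × 220 = 188,760.
Production build-up factor (1 − d/p) = 1 − 858/2,450 = 0.6498.
Q* = √(2DS / (H(1 − d/p))) = √(2 × 188,760 × 599 / (0.64 × 0.6498)).
= √(226,134,480 / 0.4159) ≈ 23318.731.

Q* ≈ 23,318.7 boards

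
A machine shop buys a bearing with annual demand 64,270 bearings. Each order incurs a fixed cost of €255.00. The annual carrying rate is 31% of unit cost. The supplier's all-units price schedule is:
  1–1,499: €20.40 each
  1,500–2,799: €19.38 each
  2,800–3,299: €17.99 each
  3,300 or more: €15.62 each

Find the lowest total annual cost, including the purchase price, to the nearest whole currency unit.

Holding cost per unit per year at price C is H = 0.31·C.
Evaluate total cost at each tier's feasible EOQ or, if the EOQ is below the tier, at the tier's minimum quantity.
Tier 1 (€20.40): EOQ = 2276.6 exceeds tier's upper bound 1499, so this tier is dominated.
EOQ at €19.38 = 2335.8 (feasible in tier 2): TC = 64,270×€19.38 + (64,270/2335.8)×255 + (2335.8/2)×0.31×€19.38 = €1,259,585.49.
EOQ at €17.99 = 2424.3 < 2800, so use break Q=2800: TC = 64,270×€17.99 + (64,270/2800.0)×255 + (2800.0/2)×0.31×€17.99 = €1,169,878.12.
EOQ at €15.62 = 2601.8 < 3300, so use break Q=3300: TC = 64,270×€15.62 + (64,270/3300.0)×255 + (3300.0/2)×0.31×€15.62 = €1,016,853.35.
Lowest total cost among the candidates is at Q = 3300.0.

TC* ≈ €1,016,853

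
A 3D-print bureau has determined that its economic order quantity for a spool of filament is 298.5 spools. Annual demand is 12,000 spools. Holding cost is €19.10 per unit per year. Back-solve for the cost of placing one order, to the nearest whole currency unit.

The basic EOQ model gives Q* = √(2DS/H); rearrange for the unknown.
From Q* = √(2DS/H): S = Q*²H / (2D) = 298.5² × 19.1 / (2 × 12,000) = 70.9105.

S ≈ €71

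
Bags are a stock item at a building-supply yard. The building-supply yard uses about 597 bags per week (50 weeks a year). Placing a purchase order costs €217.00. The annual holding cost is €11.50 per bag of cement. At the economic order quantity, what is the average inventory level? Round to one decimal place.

Average inventory ≈ 530.7 bags

Annual demand D = 597 × 50 = 29,850.
Q* = √(2DS/H) = √(2 × 29,850 × 217 / 11.5) ≈ 1061.37.
Average inventory = Q*/2 ≈ 1061.37 / 2 = 530.687.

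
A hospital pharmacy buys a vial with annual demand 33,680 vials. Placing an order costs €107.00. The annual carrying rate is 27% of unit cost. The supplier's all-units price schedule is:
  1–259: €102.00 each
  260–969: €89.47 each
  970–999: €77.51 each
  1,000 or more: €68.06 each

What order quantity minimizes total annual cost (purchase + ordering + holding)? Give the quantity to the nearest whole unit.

Holding cost per unit per year at price C is H = 0.27·C.
Candidates are each tier's EOQ (if it falls in that tier) and each price-break quantity.
Tier 1 (€102.00): EOQ = 511.6 exceeds tier's upper bound 259, so this tier is dominated.
EOQ at €89.47 = 546.2 (feasible in tier 2): TC = 33,680×€89.47 + (33,680/546.2)×107 + (546.2/2)×0.27×€89.47 = €3,026,544.73.
EOQ at €77.51 = 586.9 < 970, so use break Q=970: TC = 33,680×€77.51 + (33,680/970.0)×107 + (970.0/2)×0.27×€77.51 = €2,624,401.95.
EOQ at €68.06 = 626.3 < 1000, so use break Q=1000: TC = 33,680×€68.06 + (33,680/1000.0)×107 + (1000.0/2)×0.27×€68.06 = €2,305,052.66.
Lowest total cost is €2,305,052.66 at Q = 1000.0.

Q* ≈ 1,000 vials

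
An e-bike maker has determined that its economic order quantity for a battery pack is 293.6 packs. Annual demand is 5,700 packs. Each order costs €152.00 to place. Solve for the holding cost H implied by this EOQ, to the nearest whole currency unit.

H ≈ €20

Invert the EOQ relation Q*² = 2DS/H.
From Q* = √(2DS/H): H = 2DS / Q*² = 2 × 5,700 × 152 / 293.6² = 20.1019.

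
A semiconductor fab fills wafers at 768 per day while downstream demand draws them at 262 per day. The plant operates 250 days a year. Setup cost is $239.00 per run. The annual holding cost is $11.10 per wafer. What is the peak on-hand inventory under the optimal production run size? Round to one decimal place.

Annual demand D = 262 × 250 = 65,500.
Production build-up factor (1 − d/p) = 1 − 262/768 = 0.6589.
Q* = √(2DS / (H(1 − d/p))) = √(2 × 65,500 × 239 / (11.1 × 0.6589)).
= √(31,309,000 / 7.3133) ≈ 2069.086.
Maximum inventory = Q*(1 − d/p) = 2069.086 × 0.6589 ≈ 1363.226.

I_max ≈ 1,363.2 wafers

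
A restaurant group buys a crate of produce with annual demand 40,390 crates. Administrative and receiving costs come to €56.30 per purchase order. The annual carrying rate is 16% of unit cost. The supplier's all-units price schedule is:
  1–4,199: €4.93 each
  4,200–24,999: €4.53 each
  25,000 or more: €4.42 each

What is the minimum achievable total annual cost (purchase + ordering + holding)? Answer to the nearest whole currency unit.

Holding cost per unit per year at price C is H = 0.16·C.
For each price level, check whether its EOQ is feasible; otherwise the best quantity at that price is the breakpoint.
EOQ at €4.93 = 2401.2 (feasible in tier 1): TC = 40,390×€4.93 + (40,390/2401.2)×56.3 + (2401.2/2)×0.16×€4.93 = €201,016.74.
EOQ at €4.53 = 2504.9 < 4200, so use break Q=4200: TC = 40,390×€4.53 + (40,390/4200.0)×56.3 + (4200.0/2)×0.16×€4.53 = €185,030.20.
EOQ at €4.42 = 2535.9 < 25000, so use break Q=25000: TC = 40,390×€4.42 + (40,390/25000.0)×56.3 + (25000.0/2)×0.16×€4.42 = €187,454.76.
Lowest total cost among the candidates is at Q = 4200.0.

TC* ≈ €185,030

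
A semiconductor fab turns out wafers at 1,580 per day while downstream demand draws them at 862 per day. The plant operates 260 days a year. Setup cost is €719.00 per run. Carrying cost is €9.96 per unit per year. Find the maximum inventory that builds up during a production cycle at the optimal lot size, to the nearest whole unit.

Annual demand D = 862 × 260 = 224,120.
Production build-up factor (1 − d/p) = 1 − 862/1,580 = 0.4544.
Q* = √(2DS / (H(1 − d/p))) = √(2 × 224,120 × 719 / (9.96 × 0.4544)).
= √(322,284,560 / 4.5261) ≈ 8438.328.
Maximum inventory = Q*(1 − d/p) = 8438.328 × 0.4544 ≈ 3834.633.

I_max ≈ 3,835 wafers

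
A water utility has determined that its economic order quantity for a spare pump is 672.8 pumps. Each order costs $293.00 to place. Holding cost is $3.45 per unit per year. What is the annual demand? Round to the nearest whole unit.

D ≈ 2,665 pumps per year

Squaring Q* = √(2DS/H) gives Q*² = 2DS/H.
From Q* = √(2DS/H): D = Q*²H / (2S) = 672.8² × 3.45 / (2 × 293) = 2664.977.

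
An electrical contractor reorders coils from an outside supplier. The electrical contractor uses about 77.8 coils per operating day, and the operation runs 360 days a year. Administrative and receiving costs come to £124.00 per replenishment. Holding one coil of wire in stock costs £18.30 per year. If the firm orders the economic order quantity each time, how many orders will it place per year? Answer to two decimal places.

N ≈ 45.46 orders per year

Annual demand D = 77.8 × 360 = 28,008.
Q* = √(2DS/H) = √(2 × 28,008 × 124 / 18.3) ≈ 616.09.
Orders per year = D / Q* = 28,008 / 616.09 ≈ 45.461.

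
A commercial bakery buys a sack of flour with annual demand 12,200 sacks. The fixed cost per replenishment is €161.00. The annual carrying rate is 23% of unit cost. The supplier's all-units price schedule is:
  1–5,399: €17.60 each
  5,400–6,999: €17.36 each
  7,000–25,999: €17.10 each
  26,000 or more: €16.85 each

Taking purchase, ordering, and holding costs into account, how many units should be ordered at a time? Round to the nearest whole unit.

Holding cost per unit per year at price C is H = 0.23·C.
Evaluate total cost at each tier's feasible EOQ or, if the EOQ is below the tier, at the tier's minimum quantity.
EOQ at €17.60 = 985.1 (feasible in tier 1): TC = 12,200×€17.60 + (12,200/985.1)×161 + (985.1/2)×0.23×€17.60 = €218,707.75.
EOQ at €17.36 = 991.9 < 5400, so use break Q=5400: TC = 12,200×€17.36 + (12,200/5400.0)×161 + (5400.0/2)×0.23×€17.36 = €222,936.30.
EOQ at €17.10 = 999.4 < 7000, so use break Q=7000: TC = 12,200×€17.10 + (12,200/7000.0)×161 + (7000.0/2)×0.23×€17.10 = €222,666.10.
EOQ at €16.85 = 1006.8 < 26000, so use break Q=26000: TC = 12,200×€16.85 + (12,200/26000.0)×161 + (26000.0/2)×0.23×€16.85 = €256,027.05.
Lowest total cost is €218,707.75 at Q = 985.1.

Q* ≈ 985 sacks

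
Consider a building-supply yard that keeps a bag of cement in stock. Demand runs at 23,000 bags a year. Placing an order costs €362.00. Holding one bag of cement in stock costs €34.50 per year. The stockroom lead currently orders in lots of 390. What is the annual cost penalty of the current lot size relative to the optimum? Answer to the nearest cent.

Extra cost ≈ €4,107.61 per year

EOQ = √(2DS/H) = √(2 × 23,000 × 362 / 34.5) ≈ 694.74.
Cost at Q* = (D/Q*)S + (Q*/2)H = √(2DSH) ≈ €23,968.60.
Cost at Q = 390: (23,000/390)×362 + (390/2)×34.5 = €21,348.72 + €6,727.50 = €28,076.22.
Excess = €28,076.22 − €23,968.60 = €4,107.61.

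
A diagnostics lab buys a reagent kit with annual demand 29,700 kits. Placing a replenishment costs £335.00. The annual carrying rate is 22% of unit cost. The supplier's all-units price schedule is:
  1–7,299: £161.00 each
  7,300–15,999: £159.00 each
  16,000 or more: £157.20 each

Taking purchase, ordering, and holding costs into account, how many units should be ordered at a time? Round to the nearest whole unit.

Holding cost per unit per year at price C is H = 0.22·C.
For each price level, check whether its EOQ is feasible; otherwise the best quantity at that price is the breakpoint.
EOQ at £161.00 = 749.5 (feasible in tier 1): TC = 29,700×£161.00 + (29,700/749.5)×335 + (749.5/2)×0.22×£161.00 = £4,808,248.49.
EOQ at £159.00 = 754.2 < 7300, so use break Q=7300: TC = 29,700×£159.00 + (29,700/7300.0)×335 + (7300.0/2)×0.22×£159.00 = £4,851,339.95.
EOQ at £157.20 = 758.5 < 16000, so use break Q=16000: TC = 29,700×£157.20 + (29,700/16000.0)×335 + (16000.0/2)×0.22×£157.20 = £4,946,133.84.
Lowest total cost is £4,808,248.49 at Q = 749.5.

Q* ≈ 750 kits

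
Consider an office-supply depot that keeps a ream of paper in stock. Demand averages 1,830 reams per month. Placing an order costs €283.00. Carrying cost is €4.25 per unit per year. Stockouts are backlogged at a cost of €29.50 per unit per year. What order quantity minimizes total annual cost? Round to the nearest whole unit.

Annual demand D = 1,830 × 12 = 21,960.
With planned backorders, Q* = √(2DS/H) · √((H+B)/B).
√(2DS/H) = √(2 × 21,960 × 283 / 4.25) = 1710.133.
√((H+B)/B) = √((4.25+29.5)/29.5) = 1.0696.
Q* ≈ 1829.177.

Q* ≈ 1,829 reams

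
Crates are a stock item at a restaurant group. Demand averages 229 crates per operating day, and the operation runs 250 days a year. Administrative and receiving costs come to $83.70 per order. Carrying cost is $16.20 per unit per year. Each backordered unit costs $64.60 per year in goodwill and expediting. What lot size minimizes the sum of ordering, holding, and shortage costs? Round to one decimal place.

Annual demand D = 229 × 250 = 57,250.
With planned backorders, Q* = √(2DS/H) · √((H+B)/B).
√(2DS/H) = √(2 × 57,250 × 83.7 / 16.2) = 769.145.
√((H+B)/B) = √((16.2+64.6)/64.6) = 1.1184.
Q* ≈ 860.196.

Q* ≈ 860.2 crates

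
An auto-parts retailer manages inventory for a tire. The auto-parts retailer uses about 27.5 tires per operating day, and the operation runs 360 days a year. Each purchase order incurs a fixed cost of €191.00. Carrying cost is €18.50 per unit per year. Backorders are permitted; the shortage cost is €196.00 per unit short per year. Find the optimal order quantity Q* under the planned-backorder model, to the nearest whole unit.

Q* ≈ 473 tires

Annual demand D = 27.5 × 360 = 9,900.
With planned backorders, Q* = √(2DS/H) · √((H+B)/B).
√(2DS/H) = √(2 × 9,900 × 191 / 18.5) = 452.130.
√((H+B)/B) = √((18.5+196)/196) = 1.0461.
Q* ≈ 472.987.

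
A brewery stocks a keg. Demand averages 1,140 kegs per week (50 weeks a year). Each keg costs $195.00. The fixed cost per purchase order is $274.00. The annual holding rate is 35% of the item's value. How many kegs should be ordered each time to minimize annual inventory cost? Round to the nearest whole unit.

Annual demand D = 1,140 × 50 = 57,000.
Holding cost H = 0.35 × $195.00 = $68.2500 per unit per year.
EOQ = √(2DS / H) = √(2 × 57,000 × 274 / 68.25).
= √(31,236,000 / 68.25) = √457,670.3297 ≈ 676.513.

Q* ≈ 677 kegs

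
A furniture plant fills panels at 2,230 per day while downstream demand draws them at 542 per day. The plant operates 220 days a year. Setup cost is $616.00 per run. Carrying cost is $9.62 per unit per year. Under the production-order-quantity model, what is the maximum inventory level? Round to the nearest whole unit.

Annual demand D = 542 × 220 = 119,240.
Production build-up factor (1 − d/p) = 1 − 542/2,230 = 0.7570.
Q* = √(2DS / (H(1 − d/p))) = √(2 × 119,240 × 616 / (9.62 × 0.7570)).
= √(146,903,680 / 7.2819) ≈ 4491.537.
Maximum inventory = Q*(1 − d/p) = 4491.537 × 0.7570 ≈ 3399.872.

I_max ≈ 3,400 panels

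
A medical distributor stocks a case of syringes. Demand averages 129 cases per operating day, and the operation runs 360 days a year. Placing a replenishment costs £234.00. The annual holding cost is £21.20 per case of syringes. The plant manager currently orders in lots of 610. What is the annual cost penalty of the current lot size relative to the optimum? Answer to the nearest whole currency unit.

Extra cost ≈ £2,815 per year

Annual demand D = 129 × 360 = 46,440.
EOQ = √(2DS/H) = √(2 × 46,440 × 234 / 21.2) ≈ 1012.51.
Cost at Q* = (D/Q*)S + (Q*/2)H = √(2DSH) ≈ £21,465.30.
Cost at Q = 610: (46,440/610)×234 + (610/2)×21.2 = £17,814.69 + £6,466.00 = £24,280.69.
Excess = £24,280.69 − £21,465.30 = £2,815.39.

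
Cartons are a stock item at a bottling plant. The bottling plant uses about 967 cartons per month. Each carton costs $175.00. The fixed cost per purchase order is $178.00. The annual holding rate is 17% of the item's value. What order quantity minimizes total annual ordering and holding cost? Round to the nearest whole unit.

Q* ≈ 373 cartons

Annual demand D = 967 × 12 = 11,604.
Holding cost H = 0.17 × $175.00 = $29.7500 per unit per year.
EOQ = √(2DS / H) = √(2 × 11,604 × 178 / 29.75).
= √(4,131,024 / 29.75) = √138,857.9496 ≈ 372.636.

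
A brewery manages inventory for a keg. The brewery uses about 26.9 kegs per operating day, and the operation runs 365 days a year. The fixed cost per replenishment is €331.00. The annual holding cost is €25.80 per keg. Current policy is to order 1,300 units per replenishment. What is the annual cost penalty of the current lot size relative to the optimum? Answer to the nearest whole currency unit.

Annual demand D = 26.9 × 365 = 9,818.5.
EOQ = √(2DS/H) = √(2 × 9,818.5 × 331 / 25.8) ≈ 501.93.
Cost at Q* = (D/Q*)S + (Q*/2)H = √(2DSH) ≈ €12,949.75.
Cost at Q = 1,300: (9,818.5/1,300)×331 + (1,300/2)×25.8 = €2,499.94 + €16,770.00 = €19,269.94.
Excess = €19,269.94 − €12,949.75 = €6,320.19.

Extra cost ≈ €6,320 per year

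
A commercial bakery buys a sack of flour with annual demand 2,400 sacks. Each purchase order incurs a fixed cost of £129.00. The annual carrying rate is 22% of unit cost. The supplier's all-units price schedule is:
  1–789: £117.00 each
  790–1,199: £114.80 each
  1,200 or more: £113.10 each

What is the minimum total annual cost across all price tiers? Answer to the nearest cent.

Holding cost per unit per year at price C is H = 0.22·C.
Evaluate total cost at each tier's feasible EOQ or, if the EOQ is below the tier, at the tier's minimum quantity.
EOQ at £117.00 = 155.1 (feasible in tier 1): TC = 2,400×£117.00 + (2,400/155.1)×129 + (155.1/2)×0.22×£117.00 = £284,792.27.
EOQ at £114.80 = 156.6 < 790, so use break Q=790: TC = 2,400×£114.80 + (2,400/790.0)×129 + (790.0/2)×0.22×£114.80 = £285,888.02.
EOQ at £113.10 = 157.8 < 1200, so use break Q=1200: TC = 2,400×£113.10 + (2,400/1200.0)×129 + (1200.0/2)×0.22×£113.10 = £286,627.20.
Lowest total cost among the candidates is at Q = 155.1.

TC* ≈ £284,792.27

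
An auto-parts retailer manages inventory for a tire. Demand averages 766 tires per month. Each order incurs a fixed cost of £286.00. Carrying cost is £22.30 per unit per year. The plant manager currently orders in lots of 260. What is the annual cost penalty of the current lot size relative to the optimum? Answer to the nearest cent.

Extra cost ≈ £2,182.02 per year

Annual demand D = 766 × 12 = 9,192.
EOQ = √(2DS/H) = √(2 × 9,192 × 286 / 22.3) ≈ 485.57.
Cost at Q* = (D/Q*)S + (Q*/2)H = √(2DSH) ≈ £10,828.18.
Cost at Q = 260: (9,192/260)×286 + (260/2)×22.3 = £10,111.20 + £2,899.00 = £13,010.20.
Excess = £13,010.20 − £10,828.18 = £2,182.02.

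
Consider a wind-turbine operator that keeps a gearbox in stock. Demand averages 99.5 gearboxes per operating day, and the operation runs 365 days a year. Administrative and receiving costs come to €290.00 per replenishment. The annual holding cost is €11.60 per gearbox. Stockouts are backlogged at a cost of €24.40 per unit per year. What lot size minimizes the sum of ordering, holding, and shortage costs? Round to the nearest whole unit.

Annual demand D = 99.5 × 365 = 36,317.5.
With planned backorders, Q* = √(2DS/H) · √((H+B)/B).
√(2DS/H) = √(2 × 36,317.5 × 290 / 11.6) = 1347.544.
√((H+B)/B) = √((11.6+24.4)/24.4) = 1.2147.
Q* ≈ 1636.814.

Q* ≈ 1,637 gearboxes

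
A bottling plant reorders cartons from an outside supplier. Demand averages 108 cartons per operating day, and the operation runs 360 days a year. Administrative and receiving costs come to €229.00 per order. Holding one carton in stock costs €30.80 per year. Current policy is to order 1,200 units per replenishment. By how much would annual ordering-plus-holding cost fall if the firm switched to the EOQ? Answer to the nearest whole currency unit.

Annual demand D = 108 × 360 = 38,880.
EOQ = √(2DS/H) = √(2 × 38,880 × 229 / 30.8) ≈ 760.36.
Cost at Q* = (D/Q*)S + (Q*/2)H = √(2DSH) ≈ €23,419.16.
Cost at Q = 1,200: (38,880/1,200)×229 + (1,200/2)×30.8 = €7,419.60 + €18,480.00 = €25,899.60.
Excess = €25,899.60 − €23,419.16 = €2,480.44.

Extra cost ≈ €2,480 per year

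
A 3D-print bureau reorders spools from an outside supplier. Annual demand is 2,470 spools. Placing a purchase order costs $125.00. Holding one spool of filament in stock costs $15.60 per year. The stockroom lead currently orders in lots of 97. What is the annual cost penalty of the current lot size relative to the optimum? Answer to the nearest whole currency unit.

EOQ = √(2DS/H) = √(2 × 2,470 × 125 / 15.6) ≈ 198.96.
Cost at Q* = (D/Q*)S + (Q*/2)H = √(2DSH) ≈ $3,103.71.
Cost at Q = 97: (2,470/97)×125 + (97/2)×15.6 = $3,182.99 + $756.60 = $3,939.59.
Excess = $3,939.59 − $3,103.71 = $835.88.

Extra cost ≈ $836 per year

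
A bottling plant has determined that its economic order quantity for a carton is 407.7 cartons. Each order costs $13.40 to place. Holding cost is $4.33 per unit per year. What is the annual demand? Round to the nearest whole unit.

D ≈ 26,856 cartons per year

Squaring Q* = √(2DS/H) gives Q*² = 2DS/H.
From Q* = √(2DS/H): D = Q*²H / (2S) = 407.7² × 4.33 / (2 × 13.4) = 26855.579.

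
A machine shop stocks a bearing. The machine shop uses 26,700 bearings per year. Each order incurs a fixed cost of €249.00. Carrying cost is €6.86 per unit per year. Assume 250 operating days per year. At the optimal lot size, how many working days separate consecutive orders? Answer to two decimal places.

The optimal lot size = √(2DS/H) = √(2 × 26,700 × 249 / 6.86) ≈ 1392.22.
Cycle time = Q*/D × 250 = 1392.22 / 26,700 × 250 ≈ 13.036 days.

T ≈ 13.04 days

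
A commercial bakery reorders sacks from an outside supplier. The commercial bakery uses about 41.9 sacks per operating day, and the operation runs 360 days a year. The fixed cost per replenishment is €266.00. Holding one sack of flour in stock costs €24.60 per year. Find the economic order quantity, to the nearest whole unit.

Q* ≈ 571 sacks

Annual demand D = 41.9 × 360 = 15,084.
EOQ = √(2DS / H) = √(2 × 15,084 × 266 / 24.6).
= √(8,024,688 / 24.6) = √326,206.8293 ≈ 571.145.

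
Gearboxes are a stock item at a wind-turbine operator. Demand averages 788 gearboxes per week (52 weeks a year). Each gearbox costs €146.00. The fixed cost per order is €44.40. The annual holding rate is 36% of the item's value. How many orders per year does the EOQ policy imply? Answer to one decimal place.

Annual demand D = 788 × 52 = 40,976.
Holding cost H = 0.36 × €146.00 = €52.5600 per unit per year.
The optimal lot size = √(2DS/H) = √(2 × 40,976 × 44.4 / 52.56) ≈ 263.11.
Orders per year = D / Q* = 40,976 / 263.11 ≈ 155.735.

N ≈ 155.7 orders per year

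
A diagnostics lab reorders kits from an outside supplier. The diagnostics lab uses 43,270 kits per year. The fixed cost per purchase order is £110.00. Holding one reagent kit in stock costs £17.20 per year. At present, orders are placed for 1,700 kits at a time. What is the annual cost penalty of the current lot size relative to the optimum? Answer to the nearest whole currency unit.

EOQ = √(2DS/H) = √(2 × 43,270 × 110 / 17.2) ≈ 743.94.
Cost at Q* = (D/Q*)S + (Q*/2)H = √(2DSH) ≈ £12,795.85.
Cost at Q = 1,700: (43,270/1,700)×110 + (1,700/2)×17.2 = £2,799.82 + £14,620.00 = £17,419.82.
Excess = £17,419.82 − £12,795.85 = £4,623.98.

Extra cost ≈ £4,624 per year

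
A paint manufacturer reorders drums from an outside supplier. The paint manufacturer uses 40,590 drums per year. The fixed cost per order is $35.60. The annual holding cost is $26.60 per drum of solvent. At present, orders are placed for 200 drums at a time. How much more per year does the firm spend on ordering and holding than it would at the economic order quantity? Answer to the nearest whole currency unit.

Extra cost ≈ $1,117 per year

EOQ = √(2DS/H) = √(2 × 40,590 × 35.6 / 26.6) ≈ 329.62.
Cost at Q* = (D/Q*)S + (Q*/2)H = √(2DSH) ≈ $8,767.79.
Cost at Q = 200: (40,590/200)×35.6 + (200/2)×26.6 = $7,225.02 + $2,660.00 = $9,885.02.
Excess = $9,885.02 − $8,767.79 = $1,117.23.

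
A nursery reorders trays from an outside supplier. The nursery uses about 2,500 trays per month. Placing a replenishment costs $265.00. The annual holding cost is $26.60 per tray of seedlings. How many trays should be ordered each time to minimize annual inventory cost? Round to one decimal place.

Q* ≈ 773.1 trays

Annual demand D = 2,500 × 12 = 30,000.
EOQ = √(2DS / H) = √(2 × 30,000 × 265 / 26.6).
= √(15,900,000 / 26.6) = √597,744.3609 ≈ 773.139.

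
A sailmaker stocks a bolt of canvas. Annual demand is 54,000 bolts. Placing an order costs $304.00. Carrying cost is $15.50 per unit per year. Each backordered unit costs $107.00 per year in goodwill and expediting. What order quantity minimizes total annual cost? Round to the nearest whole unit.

Q* ≈ 1,557 bolts

With planned backorders, Q* = √(2DS/H) · √((H+B)/B).
√(2DS/H) = √(2 × 54,000 × 304 / 15.5) = 1455.402.
√((H+B)/B) = √((15.5+107)/107) = 1.0700.
Q* ≈ 1557.252.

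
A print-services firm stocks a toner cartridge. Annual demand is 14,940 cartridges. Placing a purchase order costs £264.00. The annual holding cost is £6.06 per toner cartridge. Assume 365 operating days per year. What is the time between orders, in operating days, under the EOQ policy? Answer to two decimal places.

EOQ = √(2DS/H) = √(2 × 14,940 × 264 / 6.06) ≈ 1140.92.
Cycle time = Q*/D × 365 = 1140.92 / 14,940 × 365 ≈ 27.874 days.

T ≈ 27.87 days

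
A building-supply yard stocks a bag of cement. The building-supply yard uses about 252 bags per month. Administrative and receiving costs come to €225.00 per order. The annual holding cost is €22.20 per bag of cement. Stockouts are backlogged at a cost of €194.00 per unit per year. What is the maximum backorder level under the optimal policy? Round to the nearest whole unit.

Annual demand D = 252 × 12 = 3,024.
With planned backorders, Q* = √(2DS/H) · √((H+B)/B).
√(2DS/H) = √(2 × 3,024 × 225 / 22.2) = 247.583.
√((H+B)/B) = √((22.2+194)/194) = 1.0557.
Q* ≈ 261.365.
S* = Q* · H/(H+B) = 261.365 × 22.2/216.2 ≈ 26.838.

S* ≈ 27 bags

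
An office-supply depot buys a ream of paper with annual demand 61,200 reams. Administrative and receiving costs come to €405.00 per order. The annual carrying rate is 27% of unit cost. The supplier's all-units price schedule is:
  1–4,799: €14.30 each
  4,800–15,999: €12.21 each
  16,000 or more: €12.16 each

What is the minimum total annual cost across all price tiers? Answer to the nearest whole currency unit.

TC* ≈ €760,328

Holding cost per unit per year at price C is H = 0.27·C.
For each price level, check whether its EOQ is feasible; otherwise the best quantity at that price is the breakpoint.
EOQ at €14.30 = 3583.2 (feasible in tier 1): TC = 61,200×€14.30 + (61,200/3583.2)×405 + (3583.2/2)×0.27×€14.30 = €888,994.65.
EOQ at €12.21 = 3877.7 < 4800, so use break Q=4800: TC = 61,200×€12.21 + (61,200/4800.0)×405 + (4800.0/2)×0.27×€12.21 = €760,327.83.
EOQ at €12.16 = 3885.7 < 16000, so use break Q=16000: TC = 61,200×€12.16 + (61,200/16000.0)×405 + (16000.0/2)×0.27×€12.16 = €772,006.72.
Lowest total cost among the candidates is at Q = 4800.0.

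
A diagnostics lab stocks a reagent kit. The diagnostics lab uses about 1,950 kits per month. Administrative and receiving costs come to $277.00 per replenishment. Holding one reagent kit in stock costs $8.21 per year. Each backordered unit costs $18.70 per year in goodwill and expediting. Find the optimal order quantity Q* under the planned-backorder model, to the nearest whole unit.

Annual demand D = 1,950 × 12 = 23,400.
With planned backorders, Q* = √(2DS/H) · √((H+B)/B).
√(2DS/H) = √(2 × 23,400 × 277 / 8.21) = 1256.583.
√((H+B)/B) = √((8.21+18.7)/18.7) = 1.1996.
Q* ≈ 1507.396.

Q* ≈ 1,507 kits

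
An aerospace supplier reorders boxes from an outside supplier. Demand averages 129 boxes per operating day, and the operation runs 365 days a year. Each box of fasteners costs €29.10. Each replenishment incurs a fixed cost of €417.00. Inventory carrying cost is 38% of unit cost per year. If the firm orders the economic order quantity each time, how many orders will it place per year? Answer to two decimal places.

Annual demand D = 129 × 365 = 47,085.
Holding cost H = 0.38 × €29.10 = €11.0580 per unit per year.
Q* = √(2DS/H) = √(2 × 47,085 × 417 / 11.058) ≈ 1884.46.
Orders per year = D / Q* = 47,085 / 1884.46 ≈ 24.986.

N ≈ 24.99 orders per year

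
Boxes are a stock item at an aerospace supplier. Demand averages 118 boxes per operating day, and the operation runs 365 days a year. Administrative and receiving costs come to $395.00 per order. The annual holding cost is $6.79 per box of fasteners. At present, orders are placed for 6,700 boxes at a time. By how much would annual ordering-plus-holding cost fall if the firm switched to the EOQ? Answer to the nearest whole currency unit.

Annual demand D = 118 × 365 = 43,070.
EOQ = √(2DS/H) = √(2 × 43,070 × 395 / 6.79) ≈ 2238.55.
Cost at Q* = (D/Q*)S + (Q*/2)H = √(2DSH) ≈ $15,199.73.
Cost at Q = 6,700: (43,070/6,700)×395 + (6,700/2)×6.79 = $2,539.20 + $22,746.50 = $25,285.70.
Excess = $25,285.70 − $15,199.73 = $10,085.97.

Extra cost ≈ $10,086 per year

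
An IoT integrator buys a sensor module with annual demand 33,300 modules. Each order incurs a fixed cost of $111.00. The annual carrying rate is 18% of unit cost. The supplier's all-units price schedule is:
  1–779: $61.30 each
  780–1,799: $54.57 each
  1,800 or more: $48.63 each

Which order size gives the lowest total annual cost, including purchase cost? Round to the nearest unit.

Holding cost per unit per year at price C is H = 0.18·C.
For each price level, check whether its EOQ is feasible; otherwise the best quantity at that price is the breakpoint.
Tier 1 ($61.30): EOQ = 818.5 exceeds tier's upper bound 779, so this tier is dominated.
EOQ at $54.57 = 867.5 (feasible in tier 2): TC = 33,300×$54.57 + (33,300/867.5)×111 + (867.5/2)×0.18×$54.57 = $1,825,702.42.
EOQ at $48.63 = 919.0 < 1800, so use break Q=1800: TC = 33,300×$48.63 + (33,300/1800.0)×111 + (1800.0/2)×0.18×$48.63 = $1,629,310.56.
Lowest total cost is $1,629,310.56 at Q = 1800.0.

Q* ≈ 1,800 modules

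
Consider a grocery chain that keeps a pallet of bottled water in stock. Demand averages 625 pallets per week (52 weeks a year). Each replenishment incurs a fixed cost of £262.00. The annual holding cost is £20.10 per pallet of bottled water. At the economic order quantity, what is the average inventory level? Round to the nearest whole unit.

Average inventory ≈ 460 pallets

Annual demand D = 625 × 52 = 32,500.
Q* = √(2DS/H) = √(2 × 32,500 × 262 / 20.1) ≈ 920.47.
Average inventory = Q*/2 ≈ 920.47 / 2 = 460.235.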